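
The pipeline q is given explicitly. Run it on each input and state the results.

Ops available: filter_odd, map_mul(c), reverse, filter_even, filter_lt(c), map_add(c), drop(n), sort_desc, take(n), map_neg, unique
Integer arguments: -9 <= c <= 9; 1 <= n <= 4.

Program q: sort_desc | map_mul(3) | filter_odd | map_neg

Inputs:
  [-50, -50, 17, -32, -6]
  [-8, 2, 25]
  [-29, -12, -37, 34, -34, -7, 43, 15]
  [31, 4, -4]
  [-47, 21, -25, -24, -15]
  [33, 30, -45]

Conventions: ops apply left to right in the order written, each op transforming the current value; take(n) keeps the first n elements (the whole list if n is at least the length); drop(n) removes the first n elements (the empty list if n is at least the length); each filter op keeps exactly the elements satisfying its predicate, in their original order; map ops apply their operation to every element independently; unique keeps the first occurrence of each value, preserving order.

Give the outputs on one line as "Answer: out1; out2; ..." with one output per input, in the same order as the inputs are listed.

Execution, op by op:
  [-50, -50, 17, -32, -6] -> [17, -6, -32, -50, -50] -> [51, -18, -96, -150, -150] -> [51] -> [-51]
  [-8, 2, 25] -> [25, 2, -8] -> [75, 6, -24] -> [75] -> [-75]
  [-29, -12, -37, 34, -34, -7, 43, 15] -> [43, 34, 15, -7, -12, -29, -34, -37] -> [129, 102, 45, -21, -36, -87, -102, -111] -> [129, 45, -21, -87, -111] -> [-129, -45, 21, 87, 111]
  [31, 4, -4] -> [31, 4, -4] -> [93, 12, -12] -> [93] -> [-93]
  [-47, 21, -25, -24, -15] -> [21, -15, -24, -25, -47] -> [63, -45, -72, -75, -141] -> [63, -45, -75, -141] -> [-63, 45, 75, 141]
  [33, 30, -45] -> [33, 30, -45] -> [99, 90, -135] -> [99, -135] -> [-99, 135]

[-51]; [-75]; [-129, -45, 21, 87, 111]; [-93]; [-63, 45, 75, 141]; [-99, 135]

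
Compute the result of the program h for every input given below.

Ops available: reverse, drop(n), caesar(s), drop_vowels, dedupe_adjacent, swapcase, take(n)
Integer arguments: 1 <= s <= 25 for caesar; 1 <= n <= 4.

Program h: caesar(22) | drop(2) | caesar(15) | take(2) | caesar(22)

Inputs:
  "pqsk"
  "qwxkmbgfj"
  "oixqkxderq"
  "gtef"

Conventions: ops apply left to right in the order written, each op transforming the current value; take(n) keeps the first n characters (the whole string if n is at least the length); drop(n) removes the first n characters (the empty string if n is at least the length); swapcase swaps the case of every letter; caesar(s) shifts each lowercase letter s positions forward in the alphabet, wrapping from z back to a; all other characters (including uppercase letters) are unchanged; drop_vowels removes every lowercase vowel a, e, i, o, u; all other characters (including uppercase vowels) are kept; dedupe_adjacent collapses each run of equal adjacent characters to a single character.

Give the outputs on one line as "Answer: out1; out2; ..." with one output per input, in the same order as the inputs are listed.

Execution, op by op:
  "pqsk" -> "lmog" -> "og" -> "dv" -> "dv" -> "zr"
  "qwxkmbgfj" -> "mstgixcbf" -> "tgixcbf" -> "ivxmrqu" -> "iv" -> "er"
  "oixqkxderq" -> "ketmgtzanm" -> "tmgtzanm" -> "ibviopcb" -> "ib" -> "ex"
  "gtef" -> "cpab" -> "ab" -> "pq" -> "pq" -> "lm"

"zr"; "er"; "ex"; "lm"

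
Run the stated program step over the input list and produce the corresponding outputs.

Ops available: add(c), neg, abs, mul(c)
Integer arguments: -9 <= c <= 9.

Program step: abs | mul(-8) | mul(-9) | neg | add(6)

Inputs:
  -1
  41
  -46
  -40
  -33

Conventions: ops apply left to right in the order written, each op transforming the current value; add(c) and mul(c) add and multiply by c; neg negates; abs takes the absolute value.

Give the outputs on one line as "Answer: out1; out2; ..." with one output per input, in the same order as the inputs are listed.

Execution, op by op:
  -1 -> 1 -> -8 -> 72 -> -72 -> -66
  41 -> 41 -> -328 -> 2952 -> -2952 -> -2946
  -46 -> 46 -> -368 -> 3312 -> -3312 -> -3306
  -40 -> 40 -> -320 -> 2880 -> -2880 -> -2874
  -33 -> 33 -> -264 -> 2376 -> -2376 -> -2370

-66; -2946; -3306; -2874; -2370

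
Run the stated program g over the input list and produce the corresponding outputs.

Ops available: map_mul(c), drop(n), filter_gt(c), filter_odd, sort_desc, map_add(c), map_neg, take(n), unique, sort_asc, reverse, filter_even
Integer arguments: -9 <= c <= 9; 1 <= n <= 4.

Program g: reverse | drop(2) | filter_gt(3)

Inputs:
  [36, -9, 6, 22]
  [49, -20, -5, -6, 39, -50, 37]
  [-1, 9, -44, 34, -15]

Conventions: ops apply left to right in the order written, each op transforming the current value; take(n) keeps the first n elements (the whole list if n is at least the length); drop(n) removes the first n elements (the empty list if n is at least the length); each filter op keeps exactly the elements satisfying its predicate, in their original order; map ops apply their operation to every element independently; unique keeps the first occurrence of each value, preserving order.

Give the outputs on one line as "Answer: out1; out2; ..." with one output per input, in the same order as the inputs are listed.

[36]; [39, 49]; [9]

Execution, op by op:
  [36, -9, 6, 22] -> [22, 6, -9, 36] -> [-9, 36] -> [36]
  [49, -20, -5, -6, 39, -50, 37] -> [37, -50, 39, -6, -5, -20, 49] -> [39, -6, -5, -20, 49] -> [39, 49]
  [-1, 9, -44, 34, -15] -> [-15, 34, -44, 9, -1] -> [-44, 9, -1] -> [9]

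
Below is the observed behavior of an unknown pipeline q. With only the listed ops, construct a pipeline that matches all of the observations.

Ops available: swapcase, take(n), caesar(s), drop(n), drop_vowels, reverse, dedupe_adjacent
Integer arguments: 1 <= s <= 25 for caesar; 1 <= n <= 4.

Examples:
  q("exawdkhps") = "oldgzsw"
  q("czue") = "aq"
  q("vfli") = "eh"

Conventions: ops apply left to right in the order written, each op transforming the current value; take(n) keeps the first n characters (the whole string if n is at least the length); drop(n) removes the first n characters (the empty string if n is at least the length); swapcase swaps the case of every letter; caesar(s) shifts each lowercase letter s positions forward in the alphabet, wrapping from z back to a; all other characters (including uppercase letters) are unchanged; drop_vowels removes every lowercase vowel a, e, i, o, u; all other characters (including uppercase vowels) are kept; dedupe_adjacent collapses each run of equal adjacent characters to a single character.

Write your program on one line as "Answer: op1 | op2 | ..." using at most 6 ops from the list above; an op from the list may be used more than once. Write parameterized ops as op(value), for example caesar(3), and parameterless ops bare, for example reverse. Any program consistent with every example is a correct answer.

drop(2) | swapcase | reverse | swapcase | caesar(22)

Check, running the answer program on each example:
  "exawdkhps" -> "awdkhps" -> "AWDKHPS" -> "SPHKDWA" -> "sphkdwa" -> "oldgzsw"
  "czue" -> "ue" -> "UE" -> "EU" -> "eu" -> "aq"
  "vfli" -> "li" -> "LI" -> "IL" -> "il" -> "eh"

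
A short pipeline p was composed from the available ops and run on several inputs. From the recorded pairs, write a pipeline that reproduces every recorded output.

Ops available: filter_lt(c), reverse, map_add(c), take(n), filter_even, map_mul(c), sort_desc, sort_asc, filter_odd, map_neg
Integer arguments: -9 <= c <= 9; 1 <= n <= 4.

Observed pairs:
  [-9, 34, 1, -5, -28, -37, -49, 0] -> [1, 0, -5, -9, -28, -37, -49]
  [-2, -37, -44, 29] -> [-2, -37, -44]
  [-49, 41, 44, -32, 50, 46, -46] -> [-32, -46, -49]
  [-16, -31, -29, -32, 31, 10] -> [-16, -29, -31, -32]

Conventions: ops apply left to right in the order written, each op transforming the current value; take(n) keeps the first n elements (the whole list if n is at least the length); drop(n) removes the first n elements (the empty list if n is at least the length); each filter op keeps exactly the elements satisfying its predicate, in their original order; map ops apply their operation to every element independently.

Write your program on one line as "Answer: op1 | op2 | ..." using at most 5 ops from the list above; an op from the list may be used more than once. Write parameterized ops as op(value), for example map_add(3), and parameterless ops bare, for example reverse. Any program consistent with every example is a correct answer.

reverse | sort_desc | sort_asc | filter_lt(9) | reverse

Check, running the answer program on each example:
  [-9, 34, 1, -5, -28, -37, -49, 0] -> [0, -49, -37, -28, -5, 1, 34, -9] -> [34, 1, 0, -5, -9, -28, -37, -49] -> [-49, -37, -28, -9, -5, 0, 1, 34] -> [-49, -37, -28, -9, -5, 0, 1] -> [1, 0, -5, -9, -28, -37, -49]
  [-2, -37, -44, 29] -> [29, -44, -37, -2] -> [29, -2, -37, -44] -> [-44, -37, -2, 29] -> [-44, -37, -2] -> [-2, -37, -44]
  [-49, 41, 44, -32, 50, 46, -46] -> [-46, 46, 50, -32, 44, 41, -49] -> [50, 46, 44, 41, -32, -46, -49] -> [-49, -46, -32, 41, 44, 46, 50] -> [-49, -46, -32] -> [-32, -46, -49]
  [-16, -31, -29, -32, 31, 10] -> [10, 31, -32, -29, -31, -16] -> [31, 10, -16, -29, -31, -32] -> [-32, -31, -29, -16, 10, 31] -> [-32, -31, -29, -16] -> [-16, -29, -31, -32]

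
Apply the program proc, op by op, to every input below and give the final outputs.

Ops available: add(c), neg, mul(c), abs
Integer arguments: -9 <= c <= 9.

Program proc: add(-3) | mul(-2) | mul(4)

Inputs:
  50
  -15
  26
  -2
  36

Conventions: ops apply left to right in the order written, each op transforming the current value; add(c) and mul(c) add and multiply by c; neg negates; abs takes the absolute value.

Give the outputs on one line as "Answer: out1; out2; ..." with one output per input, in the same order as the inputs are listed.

Execution, op by op:
  50 -> 47 -> -94 -> -376
  -15 -> -18 -> 36 -> 144
  26 -> 23 -> -46 -> -184
  -2 -> -5 -> 10 -> 40
  36 -> 33 -> -66 -> -264

-376; 144; -184; 40; -264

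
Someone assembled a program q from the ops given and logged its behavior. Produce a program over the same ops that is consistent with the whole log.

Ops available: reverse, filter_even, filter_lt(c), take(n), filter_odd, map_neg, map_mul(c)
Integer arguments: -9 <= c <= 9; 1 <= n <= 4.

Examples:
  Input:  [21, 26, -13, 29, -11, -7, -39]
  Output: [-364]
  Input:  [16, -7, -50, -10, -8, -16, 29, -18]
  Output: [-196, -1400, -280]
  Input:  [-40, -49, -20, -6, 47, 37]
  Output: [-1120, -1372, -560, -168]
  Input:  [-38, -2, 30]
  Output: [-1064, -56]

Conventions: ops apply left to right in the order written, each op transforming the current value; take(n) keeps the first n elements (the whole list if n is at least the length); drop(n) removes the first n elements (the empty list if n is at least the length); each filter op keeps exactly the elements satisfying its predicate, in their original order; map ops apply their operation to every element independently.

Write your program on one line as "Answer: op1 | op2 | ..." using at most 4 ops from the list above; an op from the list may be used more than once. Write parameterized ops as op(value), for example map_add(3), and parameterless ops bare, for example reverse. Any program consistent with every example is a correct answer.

map_mul(-4) | take(4) | map_mul(-7) | filter_lt(-2)

Check, running the answer program on each example:
  [21, 26, -13, 29, -11, -7, -39] -> [-84, -104, 52, -116, 44, 28, 156] -> [-84, -104, 52, -116] -> [588, 728, -364, 812] -> [-364]
  [16, -7, -50, -10, -8, -16, 29, -18] -> [-64, 28, 200, 40, 32, 64, -116, 72] -> [-64, 28, 200, 40] -> [448, -196, -1400, -280] -> [-196, -1400, -280]
  [-40, -49, -20, -6, 47, 37] -> [160, 196, 80, 24, -188, -148] -> [160, 196, 80, 24] -> [-1120, -1372, -560, -168] -> [-1120, -1372, -560, -168]
  [-38, -2, 30] -> [152, 8, -120] -> [152, 8, -120] -> [-1064, -56, 840] -> [-1064, -56]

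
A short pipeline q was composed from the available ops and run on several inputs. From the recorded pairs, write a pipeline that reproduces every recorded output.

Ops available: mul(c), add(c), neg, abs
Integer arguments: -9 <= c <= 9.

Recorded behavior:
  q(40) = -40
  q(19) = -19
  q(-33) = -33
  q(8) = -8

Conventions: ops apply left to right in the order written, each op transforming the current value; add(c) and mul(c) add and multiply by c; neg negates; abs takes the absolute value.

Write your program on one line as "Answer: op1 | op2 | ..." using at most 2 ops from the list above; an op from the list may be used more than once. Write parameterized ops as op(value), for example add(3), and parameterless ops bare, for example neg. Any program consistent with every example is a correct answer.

abs | neg

Check, running the answer program on each example:
  40 -> 40 -> -40
  19 -> 19 -> -19
  -33 -> 33 -> -33
  8 -> 8 -> -8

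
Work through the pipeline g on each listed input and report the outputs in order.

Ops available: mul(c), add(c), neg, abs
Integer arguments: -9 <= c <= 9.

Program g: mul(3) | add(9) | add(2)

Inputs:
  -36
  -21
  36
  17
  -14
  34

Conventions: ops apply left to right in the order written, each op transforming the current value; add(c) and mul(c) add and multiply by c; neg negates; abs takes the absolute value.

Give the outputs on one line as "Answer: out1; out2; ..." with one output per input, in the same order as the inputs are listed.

Execution, op by op:
  -36 -> -108 -> -99 -> -97
  -21 -> -63 -> -54 -> -52
  36 -> 108 -> 117 -> 119
  17 -> 51 -> 60 -> 62
  -14 -> -42 -> -33 -> -31
  34 -> 102 -> 111 -> 113

-97; -52; 119; 62; -31; 113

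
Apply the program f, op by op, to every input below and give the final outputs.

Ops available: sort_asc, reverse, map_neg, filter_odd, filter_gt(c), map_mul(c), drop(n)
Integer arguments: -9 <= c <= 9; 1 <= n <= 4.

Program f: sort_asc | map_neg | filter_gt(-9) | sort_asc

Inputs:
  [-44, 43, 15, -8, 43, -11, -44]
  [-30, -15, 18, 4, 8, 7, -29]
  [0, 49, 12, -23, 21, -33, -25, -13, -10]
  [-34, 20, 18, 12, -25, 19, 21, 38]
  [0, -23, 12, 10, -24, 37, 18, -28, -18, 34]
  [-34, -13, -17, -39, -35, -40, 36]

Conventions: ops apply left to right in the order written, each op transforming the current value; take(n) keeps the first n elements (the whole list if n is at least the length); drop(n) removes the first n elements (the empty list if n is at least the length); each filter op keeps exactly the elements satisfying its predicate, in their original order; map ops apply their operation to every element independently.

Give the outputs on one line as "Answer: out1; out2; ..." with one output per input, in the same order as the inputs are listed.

[8, 11, 44, 44]; [-8, -7, -4, 15, 29, 30]; [0, 10, 13, 23, 25, 33]; [25, 34]; [0, 18, 23, 24, 28]; [13, 17, 34, 35, 39, 40]

Execution, op by op:
  [-44, 43, 15, -8, 43, -11, -44] -> [-44, -44, -11, -8, 15, 43, 43] -> [44, 44, 11, 8, -15, -43, -43] -> [44, 44, 11, 8] -> [8, 11, 44, 44]
  [-30, -15, 18, 4, 8, 7, -29] -> [-30, -29, -15, 4, 7, 8, 18] -> [30, 29, 15, -4, -7, -8, -18] -> [30, 29, 15, -4, -7, -8] -> [-8, -7, -4, 15, 29, 30]
  [0, 49, 12, -23, 21, -33, -25, -13, -10] -> [-33, -25, -23, -13, -10, 0, 12, 21, 49] -> [33, 25, 23, 13, 10, 0, -12, -21, -49] -> [33, 25, 23, 13, 10, 0] -> [0, 10, 13, 23, 25, 33]
  [-34, 20, 18, 12, -25, 19, 21, 38] -> [-34, -25, 12, 18, 19, 20, 21, 38] -> [34, 25, -12, -18, -19, -20, -21, -38] -> [34, 25] -> [25, 34]
  [0, -23, 12, 10, -24, 37, 18, -28, -18, 34] -> [-28, -24, -23, -18, 0, 10, 12, 18, 34, 37] -> [28, 24, 23, 18, 0, -10, -12, -18, -34, -37] -> [28, 24, 23, 18, 0] -> [0, 18, 23, 24, 28]
  [-34, -13, -17, -39, -35, -40, 36] -> [-40, -39, -35, -34, -17, -13, 36] -> [40, 39, 35, 34, 17, 13, -36] -> [40, 39, 35, 34, 17, 13] -> [13, 17, 34, 35, 39, 40]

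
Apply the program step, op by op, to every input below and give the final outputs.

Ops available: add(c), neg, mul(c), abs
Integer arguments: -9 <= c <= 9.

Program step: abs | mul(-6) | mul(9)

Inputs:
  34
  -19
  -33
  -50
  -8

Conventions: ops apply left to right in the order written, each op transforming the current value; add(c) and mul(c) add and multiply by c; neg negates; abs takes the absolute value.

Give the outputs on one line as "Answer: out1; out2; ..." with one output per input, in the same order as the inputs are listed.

-1836; -1026; -1782; -2700; -432

Execution, op by op:
  34 -> 34 -> -204 -> -1836
  -19 -> 19 -> -114 -> -1026
  -33 -> 33 -> -198 -> -1782
  -50 -> 50 -> -300 -> -2700
  -8 -> 8 -> -48 -> -432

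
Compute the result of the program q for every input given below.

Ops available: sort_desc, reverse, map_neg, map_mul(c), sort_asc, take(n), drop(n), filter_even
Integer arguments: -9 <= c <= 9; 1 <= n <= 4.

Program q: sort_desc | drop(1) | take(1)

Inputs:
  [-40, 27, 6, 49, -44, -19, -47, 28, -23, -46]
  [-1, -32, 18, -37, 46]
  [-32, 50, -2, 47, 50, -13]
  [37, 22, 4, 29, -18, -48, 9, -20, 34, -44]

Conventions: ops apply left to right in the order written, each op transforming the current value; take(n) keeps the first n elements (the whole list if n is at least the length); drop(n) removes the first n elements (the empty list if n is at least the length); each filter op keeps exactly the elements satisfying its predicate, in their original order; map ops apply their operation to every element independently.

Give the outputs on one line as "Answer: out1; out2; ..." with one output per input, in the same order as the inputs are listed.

Execution, op by op:
  [-40, 27, 6, 49, -44, -19, -47, 28, -23, -46] -> [49, 28, 27, 6, -19, -23, -40, -44, -46, -47] -> [28, 27, 6, -19, -23, -40, -44, -46, -47] -> [28]
  [-1, -32, 18, -37, 46] -> [46, 18, -1, -32, -37] -> [18, -1, -32, -37] -> [18]
  [-32, 50, -2, 47, 50, -13] -> [50, 50, 47, -2, -13, -32] -> [50, 47, -2, -13, -32] -> [50]
  [37, 22, 4, 29, -18, -48, 9, -20, 34, -44] -> [37, 34, 29, 22, 9, 4, -18, -20, -44, -48] -> [34, 29, 22, 9, 4, -18, -20, -44, -48] -> [34]

[28]; [18]; [50]; [34]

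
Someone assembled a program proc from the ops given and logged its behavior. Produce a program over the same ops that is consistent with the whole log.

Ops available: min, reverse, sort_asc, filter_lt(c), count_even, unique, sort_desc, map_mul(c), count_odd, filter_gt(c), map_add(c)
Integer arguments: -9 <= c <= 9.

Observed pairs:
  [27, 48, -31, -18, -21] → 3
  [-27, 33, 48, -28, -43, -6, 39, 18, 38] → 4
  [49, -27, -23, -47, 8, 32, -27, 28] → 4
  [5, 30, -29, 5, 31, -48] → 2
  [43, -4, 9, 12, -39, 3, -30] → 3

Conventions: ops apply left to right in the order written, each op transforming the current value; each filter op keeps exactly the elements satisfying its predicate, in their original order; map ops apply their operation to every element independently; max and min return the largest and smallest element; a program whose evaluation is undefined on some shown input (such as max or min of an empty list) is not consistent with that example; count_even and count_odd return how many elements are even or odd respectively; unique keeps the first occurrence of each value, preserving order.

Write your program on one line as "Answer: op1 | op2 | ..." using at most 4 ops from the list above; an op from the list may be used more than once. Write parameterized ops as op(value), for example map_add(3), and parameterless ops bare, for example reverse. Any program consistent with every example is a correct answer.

filter_lt(-3) | map_mul(-4) | sort_desc | count_even

Check, running the answer program on each example:
  [27, 48, -31, -18, -21] -> [-31, -18, -21] -> [124, 72, 84] -> [124, 84, 72] -> 3
  [-27, 33, 48, -28, -43, -6, 39, 18, 38] -> [-27, -28, -43, -6] -> [108, 112, 172, 24] -> [172, 112, 108, 24] -> 4
  [49, -27, -23, -47, 8, 32, -27, 28] -> [-27, -23, -47, -27] -> [108, 92, 188, 108] -> [188, 108, 108, 92] -> 4
  [5, 30, -29, 5, 31, -48] -> [-29, -48] -> [116, 192] -> [192, 116] -> 2
  [43, -4, 9, 12, -39, 3, -30] -> [-4, -39, -30] -> [16, 156, 120] -> [156, 120, 16] -> 3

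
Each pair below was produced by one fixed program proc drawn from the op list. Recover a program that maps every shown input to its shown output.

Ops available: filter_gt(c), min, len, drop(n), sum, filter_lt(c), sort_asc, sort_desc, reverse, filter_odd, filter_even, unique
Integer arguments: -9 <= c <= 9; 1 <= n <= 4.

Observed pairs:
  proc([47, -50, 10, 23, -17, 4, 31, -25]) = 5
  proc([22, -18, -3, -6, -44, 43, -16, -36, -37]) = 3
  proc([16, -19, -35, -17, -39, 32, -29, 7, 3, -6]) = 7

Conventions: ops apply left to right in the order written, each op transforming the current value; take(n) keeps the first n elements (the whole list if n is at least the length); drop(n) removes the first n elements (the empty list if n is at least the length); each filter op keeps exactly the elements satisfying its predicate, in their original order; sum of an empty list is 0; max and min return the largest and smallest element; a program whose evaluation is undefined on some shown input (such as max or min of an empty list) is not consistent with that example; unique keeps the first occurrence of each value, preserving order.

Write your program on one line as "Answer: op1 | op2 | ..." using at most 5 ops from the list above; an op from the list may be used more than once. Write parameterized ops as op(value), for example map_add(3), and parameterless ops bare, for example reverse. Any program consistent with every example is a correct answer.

reverse | filter_odd | sort_asc | len

Check, running the answer program on each example:
  [47, -50, 10, 23, -17, 4, 31, -25] -> [-25, 31, 4, -17, 23, 10, -50, 47] -> [-25, 31, -17, 23, 47] -> [-25, -17, 23, 31, 47] -> 5
  [22, -18, -3, -6, -44, 43, -16, -36, -37] -> [-37, -36, -16, 43, -44, -6, -3, -18, 22] -> [-37, 43, -3] -> [-37, -3, 43] -> 3
  [16, -19, -35, -17, -39, 32, -29, 7, 3, -6] -> [-6, 3, 7, -29, 32, -39, -17, -35, -19, 16] -> [3, 7, -29, -39, -17, -35, -19] -> [-39, -35, -29, -19, -17, 3, 7] -> 7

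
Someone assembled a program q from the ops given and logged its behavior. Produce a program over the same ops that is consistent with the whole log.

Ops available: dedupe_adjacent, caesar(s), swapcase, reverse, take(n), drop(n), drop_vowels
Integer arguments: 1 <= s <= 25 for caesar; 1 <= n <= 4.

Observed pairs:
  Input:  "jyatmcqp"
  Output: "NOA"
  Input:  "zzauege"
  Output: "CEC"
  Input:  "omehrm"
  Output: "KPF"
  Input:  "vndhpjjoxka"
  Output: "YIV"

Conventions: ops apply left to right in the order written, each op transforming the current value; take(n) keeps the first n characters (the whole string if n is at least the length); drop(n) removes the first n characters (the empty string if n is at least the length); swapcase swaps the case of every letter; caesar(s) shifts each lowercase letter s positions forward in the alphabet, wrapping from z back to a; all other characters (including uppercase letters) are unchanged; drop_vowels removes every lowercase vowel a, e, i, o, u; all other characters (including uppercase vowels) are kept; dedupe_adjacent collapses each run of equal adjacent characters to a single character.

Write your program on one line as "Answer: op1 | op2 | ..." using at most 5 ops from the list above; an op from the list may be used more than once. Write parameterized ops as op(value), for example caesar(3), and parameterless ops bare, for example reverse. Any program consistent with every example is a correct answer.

caesar(24) | reverse | swapcase | take(3)

Check, running the answer program on each example:
  "jyatmcqp" -> "hwyrkaon" -> "noakrywh" -> "NOAKRYWH" -> "NOA"
  "zzauege" -> "xxyscec" -> "cecsyxx" -> "CECSYXX" -> "CEC"
  "omehrm" -> "mkcfpk" -> "kpfckm" -> "KPFCKM" -> "KPF"
  "vndhpjjoxka" -> "tlbfnhhmviy" -> "yivmhhnfblt" -> "YIVMHHNFBLT" -> "YIV"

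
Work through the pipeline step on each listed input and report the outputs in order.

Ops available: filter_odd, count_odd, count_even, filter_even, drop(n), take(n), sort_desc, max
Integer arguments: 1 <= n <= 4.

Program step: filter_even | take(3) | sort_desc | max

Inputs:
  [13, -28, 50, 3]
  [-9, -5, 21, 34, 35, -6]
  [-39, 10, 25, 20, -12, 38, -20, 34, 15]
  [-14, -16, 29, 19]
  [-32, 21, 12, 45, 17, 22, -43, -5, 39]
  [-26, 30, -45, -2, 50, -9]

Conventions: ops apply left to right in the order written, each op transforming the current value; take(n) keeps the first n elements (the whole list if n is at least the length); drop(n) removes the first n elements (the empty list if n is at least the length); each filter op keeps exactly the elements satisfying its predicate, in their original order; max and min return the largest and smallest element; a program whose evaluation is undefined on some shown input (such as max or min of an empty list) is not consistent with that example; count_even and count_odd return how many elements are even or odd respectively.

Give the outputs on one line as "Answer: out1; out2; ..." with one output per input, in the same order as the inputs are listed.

50; 34; 20; -14; 22; 30

Execution, op by op:
  [13, -28, 50, 3] -> [-28, 50] -> [-28, 50] -> [50, -28] -> 50
  [-9, -5, 21, 34, 35, -6] -> [34, -6] -> [34, -6] -> [34, -6] -> 34
  [-39, 10, 25, 20, -12, 38, -20, 34, 15] -> [10, 20, -12, 38, -20, 34] -> [10, 20, -12] -> [20, 10, -12] -> 20
  [-14, -16, 29, 19] -> [-14, -16] -> [-14, -16] -> [-14, -16] -> -14
  [-32, 21, 12, 45, 17, 22, -43, -5, 39] -> [-32, 12, 22] -> [-32, 12, 22] -> [22, 12, -32] -> 22
  [-26, 30, -45, -2, 50, -9] -> [-26, 30, -2, 50] -> [-26, 30, -2] -> [30, -2, -26] -> 30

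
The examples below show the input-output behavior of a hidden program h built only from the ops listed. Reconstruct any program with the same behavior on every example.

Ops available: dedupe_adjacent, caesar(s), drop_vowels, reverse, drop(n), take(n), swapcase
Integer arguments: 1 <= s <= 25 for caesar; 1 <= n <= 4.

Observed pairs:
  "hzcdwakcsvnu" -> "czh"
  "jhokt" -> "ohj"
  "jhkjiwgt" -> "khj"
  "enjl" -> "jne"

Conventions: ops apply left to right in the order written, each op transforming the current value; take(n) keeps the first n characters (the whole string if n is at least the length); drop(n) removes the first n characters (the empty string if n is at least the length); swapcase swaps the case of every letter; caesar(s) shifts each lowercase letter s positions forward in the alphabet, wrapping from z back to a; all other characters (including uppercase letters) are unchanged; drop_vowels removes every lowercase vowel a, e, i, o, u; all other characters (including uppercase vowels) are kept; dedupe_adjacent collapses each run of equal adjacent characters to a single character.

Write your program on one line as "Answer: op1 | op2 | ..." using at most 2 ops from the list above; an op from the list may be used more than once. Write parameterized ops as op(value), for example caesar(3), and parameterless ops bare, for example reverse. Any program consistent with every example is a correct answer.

take(3) | reverse

Check, running the answer program on each example:
  "hzcdwakcsvnu" -> "hzc" -> "czh"
  "jhokt" -> "jho" -> "ohj"
  "jhkjiwgt" -> "jhk" -> "khj"
  "enjl" -> "enj" -> "jne"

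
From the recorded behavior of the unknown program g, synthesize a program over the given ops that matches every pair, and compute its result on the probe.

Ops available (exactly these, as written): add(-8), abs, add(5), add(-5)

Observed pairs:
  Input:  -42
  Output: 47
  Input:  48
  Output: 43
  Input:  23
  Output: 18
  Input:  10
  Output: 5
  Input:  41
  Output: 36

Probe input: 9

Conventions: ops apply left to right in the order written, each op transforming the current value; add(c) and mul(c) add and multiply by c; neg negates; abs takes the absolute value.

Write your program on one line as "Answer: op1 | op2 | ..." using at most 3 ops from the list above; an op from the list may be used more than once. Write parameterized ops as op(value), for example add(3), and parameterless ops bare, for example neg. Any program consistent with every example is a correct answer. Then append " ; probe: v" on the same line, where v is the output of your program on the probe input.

add(-5) | abs ; probe: 4

Check, running the answer program on each example:
  -42 -> -47 -> 47
  48 -> 43 -> 43
  23 -> 18 -> 18
  10 -> 5 -> 5
  41 -> 36 -> 36
  probe: 9 -> 4 -> 4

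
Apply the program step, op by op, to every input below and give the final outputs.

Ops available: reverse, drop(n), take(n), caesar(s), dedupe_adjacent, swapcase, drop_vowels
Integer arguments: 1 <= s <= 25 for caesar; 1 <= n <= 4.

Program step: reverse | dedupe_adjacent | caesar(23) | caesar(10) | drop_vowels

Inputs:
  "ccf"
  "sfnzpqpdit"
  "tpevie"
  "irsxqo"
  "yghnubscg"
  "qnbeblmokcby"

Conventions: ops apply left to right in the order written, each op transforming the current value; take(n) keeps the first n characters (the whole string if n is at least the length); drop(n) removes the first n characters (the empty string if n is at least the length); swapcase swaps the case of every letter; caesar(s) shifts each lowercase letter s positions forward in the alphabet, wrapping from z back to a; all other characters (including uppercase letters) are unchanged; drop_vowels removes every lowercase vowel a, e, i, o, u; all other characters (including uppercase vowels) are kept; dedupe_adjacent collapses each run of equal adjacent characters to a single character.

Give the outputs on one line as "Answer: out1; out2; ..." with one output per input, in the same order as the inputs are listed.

"mj"; "pkwxwgmz"; "lpclw"; "vxzyp"; "njzbnf"; "fjrvtslx"

Execution, op by op:
  "ccf" -> "fcc" -> "fc" -> "cz" -> "mj" -> "mj"
  "sfnzpqpdit" -> "tidpqpznfs" -> "tidpqpznfs" -> "qfamnmwkcp" -> "apkwxwgumz" -> "pkwxwgmz"
  "tpevie" -> "eivept" -> "eivept" -> "bfsbmq" -> "lpclwa" -> "lpclw"
  "irsxqo" -> "oqxsri" -> "oqxsri" -> "lnupof" -> "vxezyp" -> "vxzyp"
  "yghnubscg" -> "gcsbunhgy" -> "gcsbunhgy" -> "dzpyrkedv" -> "njzibuonf" -> "njzbnf"
  "qnbeblmokcby" -> "ybckomlbebnq" -> "ybckomlbebnq" -> "vyzhljiybykn" -> "fijrvtsiliux" -> "fjrvtslx"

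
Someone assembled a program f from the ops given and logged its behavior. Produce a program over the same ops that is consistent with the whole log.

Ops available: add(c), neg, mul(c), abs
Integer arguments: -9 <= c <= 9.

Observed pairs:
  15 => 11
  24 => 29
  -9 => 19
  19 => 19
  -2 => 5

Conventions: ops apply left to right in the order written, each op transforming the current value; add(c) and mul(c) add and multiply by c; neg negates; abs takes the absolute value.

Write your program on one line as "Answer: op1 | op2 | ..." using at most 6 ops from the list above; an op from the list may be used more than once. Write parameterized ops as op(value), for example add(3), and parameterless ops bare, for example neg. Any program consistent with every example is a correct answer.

neg | add(5) | mul(2) | abs | add(-9)

Check, running the answer program on each example:
  15 -> -15 -> -10 -> -20 -> 20 -> 11
  24 -> -24 -> -19 -> -38 -> 38 -> 29
  -9 -> 9 -> 14 -> 28 -> 28 -> 19
  19 -> -19 -> -14 -> -28 -> 28 -> 19
  -2 -> 2 -> 7 -> 14 -> 14 -> 5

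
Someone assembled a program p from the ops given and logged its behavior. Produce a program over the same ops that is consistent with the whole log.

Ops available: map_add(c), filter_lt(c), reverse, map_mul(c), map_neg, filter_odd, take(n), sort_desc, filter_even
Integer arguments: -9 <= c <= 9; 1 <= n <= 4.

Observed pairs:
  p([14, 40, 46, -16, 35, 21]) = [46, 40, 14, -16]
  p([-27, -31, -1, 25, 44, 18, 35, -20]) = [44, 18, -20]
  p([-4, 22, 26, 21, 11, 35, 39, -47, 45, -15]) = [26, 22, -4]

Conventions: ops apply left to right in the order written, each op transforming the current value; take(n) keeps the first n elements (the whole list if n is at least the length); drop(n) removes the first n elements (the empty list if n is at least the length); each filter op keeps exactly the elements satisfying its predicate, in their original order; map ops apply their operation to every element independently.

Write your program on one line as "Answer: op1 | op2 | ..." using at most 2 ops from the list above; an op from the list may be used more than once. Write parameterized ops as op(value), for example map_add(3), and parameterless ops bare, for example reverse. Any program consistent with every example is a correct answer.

sort_desc | filter_even

Check, running the answer program on each example:
  [14, 40, 46, -16, 35, 21] -> [46, 40, 35, 21, 14, -16] -> [46, 40, 14, -16]
  [-27, -31, -1, 25, 44, 18, 35, -20] -> [44, 35, 25, 18, -1, -20, -27, -31] -> [44, 18, -20]
  [-4, 22, 26, 21, 11, 35, 39, -47, 45, -15] -> [45, 39, 35, 26, 22, 21, 11, -4, -15, -47] -> [26, 22, -4]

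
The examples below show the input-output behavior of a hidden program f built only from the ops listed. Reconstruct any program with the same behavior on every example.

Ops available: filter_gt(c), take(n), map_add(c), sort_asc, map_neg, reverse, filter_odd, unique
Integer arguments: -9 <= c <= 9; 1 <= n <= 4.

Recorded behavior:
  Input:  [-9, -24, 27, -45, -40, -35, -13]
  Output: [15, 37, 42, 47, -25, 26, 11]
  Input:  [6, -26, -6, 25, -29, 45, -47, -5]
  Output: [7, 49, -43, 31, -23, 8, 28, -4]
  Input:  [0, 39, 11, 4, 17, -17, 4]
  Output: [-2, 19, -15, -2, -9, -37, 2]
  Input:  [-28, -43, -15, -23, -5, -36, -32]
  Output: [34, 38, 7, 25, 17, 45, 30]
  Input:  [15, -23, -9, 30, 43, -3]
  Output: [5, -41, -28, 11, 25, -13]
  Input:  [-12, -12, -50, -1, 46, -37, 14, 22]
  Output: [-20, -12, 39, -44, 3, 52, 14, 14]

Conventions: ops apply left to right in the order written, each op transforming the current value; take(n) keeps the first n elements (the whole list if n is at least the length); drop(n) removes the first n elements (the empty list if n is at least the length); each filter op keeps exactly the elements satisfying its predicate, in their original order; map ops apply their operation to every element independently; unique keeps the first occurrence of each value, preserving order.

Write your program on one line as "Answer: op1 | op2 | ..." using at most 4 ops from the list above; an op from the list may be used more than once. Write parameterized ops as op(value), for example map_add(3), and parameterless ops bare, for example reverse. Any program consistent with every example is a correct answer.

map_neg | reverse | map_add(3) | map_add(-1)

Check, running the answer program on each example:
  [-9, -24, 27, -45, -40, -35, -13] -> [9, 24, -27, 45, 40, 35, 13] -> [13, 35, 40, 45, -27, 24, 9] -> [16, 38, 43, 48, -24, 27, 12] -> [15, 37, 42, 47, -25, 26, 11]
  [6, -26, -6, 25, -29, 45, -47, -5] -> [-6, 26, 6, -25, 29, -45, 47, 5] -> [5, 47, -45, 29, -25, 6, 26, -6] -> [8, 50, -42, 32, -22, 9, 29, -3] -> [7, 49, -43, 31, -23, 8, 28, -4]
  [0, 39, 11, 4, 17, -17, 4] -> [0, -39, -11, -4, -17, 17, -4] -> [-4, 17, -17, -4, -11, -39, 0] -> [-1, 20, -14, -1, -8, -36, 3] -> [-2, 19, -15, -2, -9, -37, 2]
  [-28, -43, -15, -23, -5, -36, -32] -> [28, 43, 15, 23, 5, 36, 32] -> [32, 36, 5, 23, 15, 43, 28] -> [35, 39, 8, 26, 18, 46, 31] -> [34, 38, 7, 25, 17, 45, 30]
  [15, -23, -9, 30, 43, -3] -> [-15, 23, 9, -30, -43, 3] -> [3, -43, -30, 9, 23, -15] -> [6, -40, -27, 12, 26, -12] -> [5, -41, -28, 11, 25, -13]
  [-12, -12, -50, -1, 46, -37, 14, 22] -> [12, 12, 50, 1, -46, 37, -14, -22] -> [-22, -14, 37, -46, 1, 50, 12, 12] -> [-19, -11, 40, -43, 4, 53, 15, 15] -> [-20, -12, 39, -44, 3, 52, 14, 14]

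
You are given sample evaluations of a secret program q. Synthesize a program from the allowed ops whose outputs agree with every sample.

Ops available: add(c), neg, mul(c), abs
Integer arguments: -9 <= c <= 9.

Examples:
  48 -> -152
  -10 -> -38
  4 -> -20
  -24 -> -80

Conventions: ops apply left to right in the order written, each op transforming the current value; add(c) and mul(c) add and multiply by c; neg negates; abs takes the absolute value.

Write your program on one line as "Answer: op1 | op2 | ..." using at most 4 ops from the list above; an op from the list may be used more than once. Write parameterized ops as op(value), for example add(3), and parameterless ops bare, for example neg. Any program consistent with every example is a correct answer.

mul(3) | abs | neg | add(-8)

Check, running the answer program on each example:
  48 -> 144 -> 144 -> -144 -> -152
  -10 -> -30 -> 30 -> -30 -> -38
  4 -> 12 -> 12 -> -12 -> -20
  -24 -> -72 -> 72 -> -72 -> -80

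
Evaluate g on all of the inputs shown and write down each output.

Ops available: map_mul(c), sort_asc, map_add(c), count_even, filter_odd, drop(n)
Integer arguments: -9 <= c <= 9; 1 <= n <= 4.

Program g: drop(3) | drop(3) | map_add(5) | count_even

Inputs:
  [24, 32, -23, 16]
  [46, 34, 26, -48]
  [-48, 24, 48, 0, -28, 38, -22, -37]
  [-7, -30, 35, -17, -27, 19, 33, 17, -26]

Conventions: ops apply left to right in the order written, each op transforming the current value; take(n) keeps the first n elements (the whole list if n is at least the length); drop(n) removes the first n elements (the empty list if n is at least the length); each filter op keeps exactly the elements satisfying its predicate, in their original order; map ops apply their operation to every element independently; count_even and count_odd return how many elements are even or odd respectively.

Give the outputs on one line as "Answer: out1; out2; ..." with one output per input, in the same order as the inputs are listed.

Execution, op by op:
  [24, 32, -23, 16] -> [16] -> [] -> [] -> 0
  [46, 34, 26, -48] -> [-48] -> [] -> [] -> 0
  [-48, 24, 48, 0, -28, 38, -22, -37] -> [0, -28, 38, -22, -37] -> [-22, -37] -> [-17, -32] -> 1
  [-7, -30, 35, -17, -27, 19, 33, 17, -26] -> [-17, -27, 19, 33, 17, -26] -> [33, 17, -26] -> [38, 22, -21] -> 2

0; 0; 1; 2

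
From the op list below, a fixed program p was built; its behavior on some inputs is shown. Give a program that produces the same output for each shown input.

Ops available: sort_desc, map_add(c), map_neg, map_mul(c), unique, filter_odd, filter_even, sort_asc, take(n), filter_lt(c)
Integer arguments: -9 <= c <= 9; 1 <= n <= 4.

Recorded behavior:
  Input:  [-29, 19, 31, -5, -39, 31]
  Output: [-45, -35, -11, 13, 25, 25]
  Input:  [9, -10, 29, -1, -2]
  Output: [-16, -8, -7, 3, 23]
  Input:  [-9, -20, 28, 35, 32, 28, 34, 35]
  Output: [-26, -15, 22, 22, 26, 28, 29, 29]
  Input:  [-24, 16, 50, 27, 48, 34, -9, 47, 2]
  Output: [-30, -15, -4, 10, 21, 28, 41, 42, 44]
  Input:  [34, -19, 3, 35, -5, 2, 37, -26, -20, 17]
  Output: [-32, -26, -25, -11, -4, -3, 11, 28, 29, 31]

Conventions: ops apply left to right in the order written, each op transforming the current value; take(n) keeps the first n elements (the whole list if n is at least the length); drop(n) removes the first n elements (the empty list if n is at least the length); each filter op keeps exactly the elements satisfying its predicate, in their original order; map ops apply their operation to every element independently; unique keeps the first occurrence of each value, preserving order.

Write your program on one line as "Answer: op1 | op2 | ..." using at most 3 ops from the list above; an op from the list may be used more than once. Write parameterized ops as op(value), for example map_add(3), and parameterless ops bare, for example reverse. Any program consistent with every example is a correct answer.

map_add(-6) | sort_asc

Check, running the answer program on each example:
  [-29, 19, 31, -5, -39, 31] -> [-35, 13, 25, -11, -45, 25] -> [-45, -35, -11, 13, 25, 25]
  [9, -10, 29, -1, -2] -> [3, -16, 23, -7, -8] -> [-16, -8, -7, 3, 23]
  [-9, -20, 28, 35, 32, 28, 34, 35] -> [-15, -26, 22, 29, 26, 22, 28, 29] -> [-26, -15, 22, 22, 26, 28, 29, 29]
  [-24, 16, 50, 27, 48, 34, -9, 47, 2] -> [-30, 10, 44, 21, 42, 28, -15, 41, -4] -> [-30, -15, -4, 10, 21, 28, 41, 42, 44]
  [34, -19, 3, 35, -5, 2, 37, -26, -20, 17] -> [28, -25, -3, 29, -11, -4, 31, -32, -26, 11] -> [-32, -26, -25, -11, -4, -3, 11, 28, 29, 31]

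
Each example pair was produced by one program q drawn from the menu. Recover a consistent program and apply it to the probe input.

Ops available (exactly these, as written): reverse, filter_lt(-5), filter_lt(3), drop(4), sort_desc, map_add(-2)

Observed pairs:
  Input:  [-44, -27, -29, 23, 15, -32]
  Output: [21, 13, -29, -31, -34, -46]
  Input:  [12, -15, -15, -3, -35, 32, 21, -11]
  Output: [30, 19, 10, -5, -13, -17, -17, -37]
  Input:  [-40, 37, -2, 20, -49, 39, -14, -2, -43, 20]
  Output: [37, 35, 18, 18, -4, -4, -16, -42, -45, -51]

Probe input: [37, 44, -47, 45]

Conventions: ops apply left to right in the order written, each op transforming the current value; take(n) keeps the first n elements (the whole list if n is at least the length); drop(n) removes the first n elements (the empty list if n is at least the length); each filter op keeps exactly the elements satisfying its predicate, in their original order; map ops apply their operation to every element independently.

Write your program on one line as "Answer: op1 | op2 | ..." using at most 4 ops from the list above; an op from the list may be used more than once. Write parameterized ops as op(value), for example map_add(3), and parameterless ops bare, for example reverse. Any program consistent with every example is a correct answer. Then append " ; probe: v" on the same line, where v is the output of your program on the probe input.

reverse | map_add(-2) | sort_desc ; probe: [43, 42, 35, -49]

Check, running the answer program on each example:
  [-44, -27, -29, 23, 15, -32] -> [-32, 15, 23, -29, -27, -44] -> [-34, 13, 21, -31, -29, -46] -> [21, 13, -29, -31, -34, -46]
  [12, -15, -15, -3, -35, 32, 21, -11] -> [-11, 21, 32, -35, -3, -15, -15, 12] -> [-13, 19, 30, -37, -5, -17, -17, 10] -> [30, 19, 10, -5, -13, -17, -17, -37]
  [-40, 37, -2, 20, -49, 39, -14, -2, -43, 20] -> [20, -43, -2, -14, 39, -49, 20, -2, 37, -40] -> [18, -45, -4, -16, 37, -51, 18, -4, 35, -42] -> [37, 35, 18, 18, -4, -4, -16, -42, -45, -51]
  probe: [37, 44, -47, 45] -> [45, -47, 44, 37] -> [43, -49, 42, 35] -> [43, 42, 35, -49]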